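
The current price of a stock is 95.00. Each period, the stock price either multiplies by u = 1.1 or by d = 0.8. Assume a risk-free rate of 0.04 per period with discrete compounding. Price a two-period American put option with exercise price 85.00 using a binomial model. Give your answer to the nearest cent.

1.94

Risk-neutral probability p = (1 + 0.04 − 0.8)/(1.1 − 0.8) = 0.2400/0.3000 = 0.8000
Terminal stock prices: S_uu = 115, S_ud = 83.6, S_dd = 60.8
Terminal payoffs (K − S): max(-29.95, 0) = 0, max(1.4, 0) = 1.4, max(24.2, 0) = 24.2
Node u (S = 104.5): continuation = 1/1.04·[0.8000·0.0000 + 0.2000·1.4000] = 0.2692; exercise value = 0.0000 ≤ continuation, so V_u = 0.2692
Node d (S = 76): continuation = 1/1.04·[0.8000·1.4000 + 0.2000·24.2000] = 5.7308; exercise value = 9.0000 > continuation, so V_d = 9.0000 (exercise)
Node 0 (S = 95): continuation = 1/1.04·[0.8000·0.2692 + 0.2000·9.0000] = 1.9379; exercise value = 0.0000 ≤ continuation, so V_0 = 1.9379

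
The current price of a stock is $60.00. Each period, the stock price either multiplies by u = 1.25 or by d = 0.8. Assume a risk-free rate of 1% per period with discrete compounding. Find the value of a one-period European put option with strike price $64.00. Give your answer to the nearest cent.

Risk-neutral probability p = (1 + 0.01 − 0.8)/(1.25 − 0.8) = 0.2100/0.4500 = 0.4667
Terminal stock prices: S_u = 75, S_d = 48
Terminal payoffs (K − S): max(-11, 0) = 0, max(16, 0) = 16
Node 0 (S = 60): V_0 = 1/1.01·[0.4667·0.0000 + 0.5333·16.0000] = 8.4488

$8.45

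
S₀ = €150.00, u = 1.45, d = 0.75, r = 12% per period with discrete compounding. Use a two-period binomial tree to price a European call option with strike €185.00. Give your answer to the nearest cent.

€29.04

Risk-neutral probability p = (1 + 0.12 − 0.75)/(1.45 − 0.75) = 0.3700/0.7000 = 0.5286
Terminal stock prices: S_uu = 315.4, S_ud = 163.1, S_dd = 84.38
Terminal payoffs (S − K): max(130.4, 0) = 130.4, max(-21.88, 0) = 0, max(-100.6, 0) = 0
Node u (S = 217.5): V_u = 1/1.12·[0.5286·130.3750 + 0.4714·0.0000] = 61.5290
Node d (S = 112.5): V_d = 1/1.12·[0.5286·0.0000 + 0.4714·0.0000] = 0.0000
Node 0 (S = 150): V_0 = 1/1.12·[0.5286·61.5290 + 0.4714·0.0000] = 29.0379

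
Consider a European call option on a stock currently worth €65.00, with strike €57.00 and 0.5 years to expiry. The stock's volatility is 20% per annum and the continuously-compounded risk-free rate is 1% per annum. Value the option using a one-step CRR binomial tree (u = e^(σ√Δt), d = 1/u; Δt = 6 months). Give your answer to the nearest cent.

€8.58

CRR parameters: u = e^(σ√Δt) = e^(0.2·√0.5) = 1.1519, d = 1/u = 0.8681
Per-period rate: rΔt = 0.01·0.5 = 0.005, so R = e^0.005 = 1.0050
Risk-neutral probability p = (e^0.005 − 0.8681)/(1.1519 − 0.8681) = 0.1369/0.2838 = 0.4824
Terminal stock prices: S_u = 74.87, S_d = 56.43
Terminal payoffs (S − K): max(17.87, 0) = 17.87, max(-0.572, 0) = 0
Node 0 (S = 65): V_0 = e^(−0.005)·[0.4824·17.8741 + 0.5176·0.0000] = 8.5789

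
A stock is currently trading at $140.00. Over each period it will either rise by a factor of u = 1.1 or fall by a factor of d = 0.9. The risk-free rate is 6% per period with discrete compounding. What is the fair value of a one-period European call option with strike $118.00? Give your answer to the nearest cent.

$28.68

Risk-neutral probability p = (1 + 0.06 − 0.9)/(1.1 − 0.9) = 0.1600/0.2000 = 0.8000
Terminal stock prices: S_u = 154, S_d = 126
Terminal payoffs (S − K): max(36, 0) = 36, max(8, 0) = 8
Node 0 (S = 140): V_0 = 1/1.06·[0.8000·36.0000 + 0.2000·8.0000] = 28.6792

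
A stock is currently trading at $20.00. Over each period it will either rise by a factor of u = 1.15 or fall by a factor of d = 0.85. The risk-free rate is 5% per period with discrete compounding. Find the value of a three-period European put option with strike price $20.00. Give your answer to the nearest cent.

Risk-neutral probability p = (1 + 0.05 − 0.85)/(1.15 − 0.85) = 0.2000/0.3000 = 0.6667
Terminal stock prices: S_uuu = 30.42, S_uud = 22.48, S_udd = 16.62, S_ddd = 12.28
Terminal payoffs (K − S): max(-10.42, 0) = 0, max(-2.482, 0) = 0, max(3.383, 0) = 3.383, max(7.718, 0) = 7.718
Node uu (S = 26.45): V_uu = 1/1.05·[0.6667·0.0000 + 0.3333·0.0000] = 0.0000
Node ud (S = 19.55): V_ud = 1/1.05·[0.6667·0.0000 + 0.3333·3.3825] = 1.0738
Node dd (S = 14.45): V_dd = 1/1.05·[0.6667·3.3825 + 0.3333·7.7175] = 4.5976
Node u (S = 23): V_u = 1/1.05·[0.6667·0.0000 + 0.3333·1.0738] = 0.3409
Node d (S = 17): V_d = 1/1.05·[0.6667·1.0738 + 0.3333·4.5976] = 2.1413
Node 0 (S = 20): V_0 = 1/1.05·[0.6667·0.3409 + 0.3333·2.1413] = 0.8962

$0.90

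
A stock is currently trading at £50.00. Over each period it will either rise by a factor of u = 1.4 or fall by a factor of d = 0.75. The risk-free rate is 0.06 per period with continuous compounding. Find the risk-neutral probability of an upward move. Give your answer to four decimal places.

p = 0.4797

Risk-neutral probability p = (e^0.06 − 0.75)/(1.4 − 0.75) = 0.3118/0.6500 = 0.4797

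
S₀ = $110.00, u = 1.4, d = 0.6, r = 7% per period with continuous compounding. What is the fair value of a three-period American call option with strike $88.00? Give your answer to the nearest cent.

Risk-neutral probability p = (e^0.07 − 0.6)/(1.4 − 0.6) = 0.4725/0.8000 = 0.5906
Terminal stock prices: S_uuu = 301.8, S_uud = 129.4, S_udd = 55.44, S_ddd = 23.76
Terminal payoffs (S − K): max(213.8, 0) = 213.8, max(41.36, 0) = 41.36, max(-32.56, 0) = 0, max(-64.24, 0) = 0
Node uu (S = 215.6): continuation = e^(−0.07)·[0.5906·213.8400 + 0.4094·41.3600] = 133.5493; exercise value = 127.6000 ≤ continuation, so V_uu = 133.5493
Node ud (S = 92.4): continuation = e^(−0.07)·[0.5906·41.3600 + 0.4094·0.0000] = 22.7771; exercise value = 4.4000 ≤ continuation, so V_ud = 22.7771
Node dd (S = 39.6): continuation = e^(−0.07)·[0.5906·0.0000 + 0.4094·0.0000] = 0.0000; exercise value = 0.0000 ≤ continuation, so V_dd = 0.0000
Node u (S = 154): continuation = e^(−0.07)·[0.5906·133.5493 + 0.4094·22.7771] = 82.2400; exercise value = 66.0000 ≤ continuation, so V_u = 82.2400
Node d (S = 66): continuation = e^(−0.07)·[0.5906·22.7771 + 0.4094·0.0000] = 12.5435; exercise value = 0.0000 ≤ continuation, so V_d = 12.5435
Node 0 (S = 110): continuation = e^(−0.07)·[0.5906·82.2400 + 0.4094·12.5435] = 50.0777; exercise value = 22.0000 ≤ continuation, so V_0 = 50.0777

$50.08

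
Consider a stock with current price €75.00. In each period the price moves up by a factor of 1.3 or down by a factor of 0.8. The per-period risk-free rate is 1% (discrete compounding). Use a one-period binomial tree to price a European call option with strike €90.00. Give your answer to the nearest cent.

€3.12

Risk-neutral probability p = (1 + 0.01 − 0.8)/(1.3 − 0.8) = 0.2100/0.5000 = 0.4200
Terminal stock prices: S_u = 97.5, S_d = 60
Terminal payoffs (S − K): max(7.5, 0) = 7.5, max(-30, 0) = 0
Node 0 (S = 75): V_0 = 1/1.01·[0.4200·7.5000 + 0.5800·0.0000] = 3.1188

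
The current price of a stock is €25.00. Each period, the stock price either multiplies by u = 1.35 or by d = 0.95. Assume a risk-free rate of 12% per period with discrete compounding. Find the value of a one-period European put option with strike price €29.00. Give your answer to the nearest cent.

Risk-neutral probability p = (1 + 0.12 − 0.95)/(1.35 − 0.95) = 0.1700/0.4000 = 0.4250
Terminal stock prices: S_u = 33.75, S_d = 23.75
Terminal payoffs (K − S): max(-4.75, 0) = 0, max(5.25, 0) = 5.25
Node 0 (S = 25): V_0 = 1/1.12·[0.4250·0.0000 + 0.5750·5.2500] = 2.6953

€2.70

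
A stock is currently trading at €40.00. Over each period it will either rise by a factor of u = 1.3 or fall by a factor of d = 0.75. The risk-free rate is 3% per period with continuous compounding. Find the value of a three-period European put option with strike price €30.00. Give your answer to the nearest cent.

Risk-neutral probability p = (e^0.03 − 0.75)/(1.3 − 0.75) = 0.2805/0.5500 = 0.5099
Terminal stock prices: S_uuu = 87.88, S_uud = 50.7, S_udd = 29.25, S_ddd = 16.88
Terminal payoffs (K − S): max(-57.88, 0) = 0, max(-20.7, 0) = 0, max(0.75, 0) = 0.75, max(13.12, 0) = 13.12
Node uu (S = 67.6): V_uu = e^(−0.03)·[0.5099·0.0000 + 0.4901·0.0000] = 0.0000
Node ud (S = 39): V_ud = e^(−0.03)·[0.5099·0.0000 + 0.4901·0.7500] = 0.3567
Node dd (S = 22.5): V_dd = e^(−0.03)·[0.5099·0.7500 + 0.4901·13.1250] = 6.6134
Node u (S = 52): V_u = e^(−0.03)·[0.5099·0.0000 + 0.4901·0.3567] = 0.1696
Node d (S = 30): V_d = e^(−0.03)·[0.5099·0.3567 + 0.4901·6.6134] = 3.3218
Node 0 (S = 40): V_0 = e^(−0.03)·[0.5099·0.1696 + 0.4901·3.3218] = 1.6638

€1.66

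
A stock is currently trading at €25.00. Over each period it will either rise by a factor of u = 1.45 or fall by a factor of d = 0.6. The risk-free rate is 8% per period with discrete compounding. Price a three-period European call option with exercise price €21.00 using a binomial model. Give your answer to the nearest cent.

Risk-neutral probability p = (1 + 0.08 − 0.6)/(1.45 − 0.6) = 0.4800/0.8500 = 0.5647
Terminal stock prices: S_uuu = 76.22, S_uud = 31.54, S_udd = 13.05, S_ddd = 5.4
Terminal payoffs (S − K): max(55.22, 0) = 55.22, max(10.54, 0) = 10.54, max(-7.95, 0) = 0, max(-15.6, 0) = 0
Node uu (S = 52.56): V_uu = 1/1.08·[0.5647·55.2156 + 0.4353·10.5375] = 33.1181
Node ud (S = 21.75): V_ud = 1/1.08·[0.5647·10.5375 + 0.4353·0.0000] = 5.5098
Node dd (S = 9): V_dd = 1/1.08·[0.5647·0.0000 + 0.4353·0.0000] = 0.0000
Node u (S = 36.25): V_u = 1/1.08·[0.5647·33.1181 + 0.4353·5.5098] = 19.5374
Node d (S = 15): V_d = 1/1.08·[0.5647·5.5098 + 0.4353·0.0000] = 2.8809
Node 0 (S = 25): V_0 = 1/1.08·[0.5647·19.5374 + 0.4353·2.8809] = 11.3768

€11.38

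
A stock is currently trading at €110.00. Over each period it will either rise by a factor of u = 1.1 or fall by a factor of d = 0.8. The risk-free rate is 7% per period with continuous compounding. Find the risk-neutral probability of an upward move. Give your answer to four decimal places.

Risk-neutral probability p = (e^0.07 − 0.8)/(1.1 − 0.8) = 0.2725/0.3000 = 0.9084

p = 0.9084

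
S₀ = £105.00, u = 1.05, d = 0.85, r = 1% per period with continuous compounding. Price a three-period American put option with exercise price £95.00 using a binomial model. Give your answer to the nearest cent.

£1.70

Risk-neutral probability p = (e^0.01 − 0.85)/(1.05 − 0.85) = 0.1601/0.2000 = 0.8003
Terminal stock prices: S_uuu = 121.6, S_uud = 98.4, S_udd = 79.66, S_ddd = 64.48
Terminal payoffs (K − S): max(-26.55, 0) = 0, max(-3.398, 0) = 0, max(15.34, 0) = 15.34, max(30.52, 0) = 30.52
Node uu (S = 115.8): continuation = e^(−0.01)·[0.8003·0.0000 + 0.1997·0.0000] = 0.0000; exercise value = 0.0000 ≤ continuation, so V_uu = 0.0000
Node ud (S = 93.71): continuation = e^(−0.01)·[0.8003·0.0000 + 0.1997·15.3444] = 3.0345; exercise value = 1.2875 ≤ continuation, so V_ud = 3.0345
Node dd (S = 75.86): continuation = e^(−0.01)·[0.8003·15.3444 + 0.1997·30.5169] = 18.1922; exercise value = 19.1375 > continuation, so V_dd = 19.1375 (exercise)
Node u (S = 110.2): continuation = e^(−0.01)·[0.8003·0.0000 + 0.1997·3.0345] = 0.6001; exercise value = 0.0000 ≤ continuation, so V_u = 0.6001
Node d (S = 89.25): continuation = e^(−0.01)·[0.8003·3.0345 + 0.1997·19.1375] = 6.1889; exercise value = 5.7500 ≤ continuation, so V_d = 6.1889
Node 0 (S = 105): continuation = e^(−0.01)·[0.8003·0.6001 + 0.1997·6.1889] = 1.6994; exercise value = 0.0000 ≤ continuation, so V_0 = 1.6994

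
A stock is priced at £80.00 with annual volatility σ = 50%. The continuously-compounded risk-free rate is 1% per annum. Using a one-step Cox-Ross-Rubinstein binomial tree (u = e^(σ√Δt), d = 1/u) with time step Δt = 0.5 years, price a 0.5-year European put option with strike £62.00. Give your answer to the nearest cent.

£3.36

CRR parameters: u = e^(σ√Δt) = e^(0.5·√0.5) = 1.4241, d = 1/u = 0.7022
Per-period rate: rΔt = 0.01·0.5 = 0.005, so R = e^0.005 = 1.0050
Risk-neutral probability p = (e^0.005 − 0.7022)/(1.4241 − 0.7022) = 0.3028/0.7219 = 0.4195
Terminal stock prices: S_u = 113.9, S_d = 56.18
Terminal payoffs (K − S): max(-51.93, 0) = 0, max(5.825, 0) = 5.825
Node 0 (S = 80): V_0 = e^(−0.005)·[0.4195·0.0000 + 0.5805·5.8249] = 3.3647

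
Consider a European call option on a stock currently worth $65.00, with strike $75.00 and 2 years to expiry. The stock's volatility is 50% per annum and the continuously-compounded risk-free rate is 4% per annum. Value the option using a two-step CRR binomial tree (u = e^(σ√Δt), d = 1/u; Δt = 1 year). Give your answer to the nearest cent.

CRR parameters: u = e^(σ√Δt) = e^(0.5·√1) = 1.6487, d = 1/u = 0.6065
Per-period rate: rΔt = 0.04·1 = 0.04, so R = e^0.04 = 1.0408
Risk-neutral probability p = (e^0.04 − 0.6065)/(1.6487 − 0.6065) = 0.4343/1.0422 = 0.4167
Terminal stock prices: S_uu = 176.7, S_ud = 65, S_dd = 23.91
Terminal payoffs (S − K): max(101.7, 0) = 101.7, max(-10, 0) = 0, max(-51.09, 0) = 0
Node u (S = 107.2): V_u = e^(−0.04)·[0.4167·101.6883 + 0.5833·0.0000] = 40.7120
Node d (S = 39.42): V_d = e^(−0.04)·[0.4167·0.0000 + 0.5833·0.0000] = 0.0000
Node 0 (S = 65): V_0 = e^(−0.04)·[0.4167·40.7120 + 0.5833·0.0000] = 16.2995

$16.30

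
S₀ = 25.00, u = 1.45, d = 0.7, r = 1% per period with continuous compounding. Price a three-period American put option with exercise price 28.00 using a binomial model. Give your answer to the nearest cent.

Risk-neutral probability p = (e^0.01 − 0.7)/(1.45 − 0.7) = 0.3101/0.7500 = 0.4134
Terminal stock prices: S_uuu = 76.22, S_uud = 36.79, S_udd = 17.76, S_ddd = 8.575
Terminal payoffs (K − S): max(-48.22, 0) = 0, max(-8.794, 0) = 0, max(10.24, 0) = 10.24, max(19.43, 0) = 19.43
Node uu (S = 52.56): continuation = e^(−0.01)·[0.4134·0.0000 + 0.5866·0.0000] = 0.0000; exercise value = 0.0000 ≤ continuation, so V_uu = 0.0000
Node ud (S = 25.38): continuation = e^(−0.01)·[0.4134·0.0000 + 0.5866·10.2375] = 5.9456; exercise value = 2.6250 ≤ continuation, so V_ud = 5.9456
Node dd (S = 12.25): continuation = e^(−0.01)·[0.4134·10.2375 + 0.5866·19.4250] = 15.4714; exercise value = 15.7500 > continuation, so V_dd = 15.7500 (exercise)
Node u (S = 36.25): continuation = e^(−0.01)·[0.4134·0.0000 + 0.5866·5.9456] = 3.4530; exercise value = 0.0000 ≤ continuation, so V_u = 3.4530
Node d (S = 17.5): continuation = e^(−0.01)·[0.4134·5.9456 + 0.5866·15.7500] = 11.5805; exercise value = 10.5000 ≤ continuation, so V_d = 11.5805
Node 0 (S = 25): continuation = e^(−0.01)·[0.4134·3.4530 + 0.5866·11.5805] = 8.1388; exercise value = 3.0000 ≤ continuation, so V_0 = 8.1388

8.14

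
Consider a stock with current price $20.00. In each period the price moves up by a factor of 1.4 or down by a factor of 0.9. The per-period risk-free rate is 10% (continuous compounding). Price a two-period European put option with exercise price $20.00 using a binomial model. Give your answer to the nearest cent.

Risk-neutral probability p = (e^0.1 − 0.9)/(1.4 − 0.9) = 0.2052/0.5000 = 0.4103
Terminal stock prices: S_uu = 39.2, S_ud = 25.2, S_dd = 16.2
Terminal payoffs (K − S): max(-19.2, 0) = 0, max(-5.2, 0) = 0, max(3.8, 0) = 3.8
Node u (S = 28): V_u = e^(−0.1)·[0.4103·0.0000 + 0.5897·0.0000] = 0.0000
Node d (S = 18): V_d = e^(−0.1)·[0.4103·0.0000 + 0.5897·3.8000] = 2.0275
Node 0 (S = 20): V_0 = e^(−0.1)·[0.4103·0.0000 + 0.5897·2.0275] = 1.0817

$1.08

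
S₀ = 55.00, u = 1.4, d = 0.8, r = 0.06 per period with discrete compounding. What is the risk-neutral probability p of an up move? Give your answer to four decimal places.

Risk-neutral probability p = (1 + 0.06 − 0.8)/(1.4 − 0.8) = 0.2600/0.6000 = 0.4333

p = 0.4333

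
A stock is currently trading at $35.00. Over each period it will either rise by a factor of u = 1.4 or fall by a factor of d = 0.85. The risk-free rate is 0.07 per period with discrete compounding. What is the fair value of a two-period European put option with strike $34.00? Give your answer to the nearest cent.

$2.74

Risk-neutral probability p = (1 + 0.07 − 0.85)/(1.4 − 0.85) = 0.2200/0.5500 = 0.4000
Terminal stock prices: S_uu = 68.6, S_ud = 41.65, S_dd = 25.29
Terminal payoffs (K − S): max(-34.6, 0) = 0, max(-7.65, 0) = 0, max(8.713, 0) = 8.713
Node u (S = 49): V_u = 1/1.07·[0.4000·0.0000 + 0.6000·0.0000] = 0.0000
Node d (S = 29.75): V_d = 1/1.07·[0.4000·0.0000 + 0.6000·8.7125] = 4.8855
Node 0 (S = 35): V_0 = 1/1.07·[0.4000·0.0000 + 0.6000·4.8855] = 2.7395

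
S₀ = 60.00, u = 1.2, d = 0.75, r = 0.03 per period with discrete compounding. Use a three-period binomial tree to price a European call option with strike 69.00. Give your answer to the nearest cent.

Risk-neutral probability p = (1 + 0.03 − 0.75)/(1.2 − 0.75) = 0.2800/0.4500 = 0.6222
Terminal stock prices: S_uuu = 103.7, S_uud = 64.8, S_udd = 40.5, S_ddd = 25.31
Terminal payoffs (S − K): max(34.68, 0) = 34.68, max(-4.2, 0) = 0, max(-28.5, 0) = 0, max(-43.69, 0) = 0
Node uu (S = 86.4): V_uu = 1/1.03·[0.6222·34.6800 + 0.3778·0.0000] = 20.9502
Node ud (S = 54): V_ud = 1/1.03·[0.6222·0.0000 + 0.3778·0.0000] = 0.0000
Node dd (S = 33.75): V_dd = 1/1.03·[0.6222·0.0000 + 0.3778·0.0000] = 0.0000
Node u (S = 72): V_u = 1/1.03·[0.6222·20.9502 + 0.3778·0.0000] = 12.6560
Node d (S = 45): V_d = 1/1.03·[0.6222·0.0000 + 0.3778·0.0000] = 0.0000
Node 0 (S = 60): V_0 = 1/1.03·[0.6222·12.6560 + 0.3778·0.0000] = 7.6455

7.65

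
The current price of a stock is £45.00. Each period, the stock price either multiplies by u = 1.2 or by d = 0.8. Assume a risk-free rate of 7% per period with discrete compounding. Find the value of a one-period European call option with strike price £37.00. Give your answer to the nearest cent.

£10.72

Risk-neutral probability p = (1 + 0.07 − 0.8)/(1.2 − 0.8) = 0.2700/0.4000 = 0.6750
Terminal stock prices: S_u = 54, S_d = 36
Terminal payoffs (S − K): max(17, 0) = 17, max(-1, 0) = 0
Node 0 (S = 45): V_0 = 1/1.07·[0.6750·17.0000 + 0.3250·0.0000] = 10.7243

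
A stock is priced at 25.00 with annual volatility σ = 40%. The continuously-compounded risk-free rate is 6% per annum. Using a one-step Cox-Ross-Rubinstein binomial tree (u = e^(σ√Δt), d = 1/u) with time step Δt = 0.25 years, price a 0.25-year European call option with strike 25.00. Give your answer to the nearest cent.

2.66

CRR parameters: u = e^(σ√Δt) = e^(0.4·√0.25) = 1.2214, d = 1/u = 0.8187
Per-period rate: rΔt = 0.06·0.25 = 0.015, so R = e^0.015 = 1.0151
Risk-neutral probability p = (e^0.015 − 0.8187)/(1.2214 − 0.8187) = 0.1964/0.4027 = 0.4877
Terminal stock prices: S_u = 30.54, S_d = 20.47
Terminal payoffs (S − K): max(5.535, 0) = 5.535, max(-4.532, 0) = 0
Node 0 (S = 25): V_0 = e^(−0.015)·[0.4877·5.5351 + 0.5123·0.0000] = 2.6593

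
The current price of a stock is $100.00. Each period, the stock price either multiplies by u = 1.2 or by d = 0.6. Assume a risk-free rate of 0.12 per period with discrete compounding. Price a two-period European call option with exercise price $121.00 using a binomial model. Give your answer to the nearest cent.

$13.77

Risk-neutral probability p = (1 + 0.12 − 0.6)/(1.2 − 0.6) = 0.5200/0.6000 = 0.8667
Terminal stock prices: S_uu = 144, S_ud = 72, S_dd = 36
Terminal payoffs (S − K): max(23, 0) = 23, max(-49, 0) = 0, max(-85, 0) = 0
Node u (S = 120): V_u = 1/1.12·[0.8667·23.0000 + 0.1333·0.0000] = 17.7976
Node d (S = 60): V_d = 1/1.12·[0.8667·0.0000 + 0.1333·0.0000] = 0.0000
Node 0 (S = 100): V_0 = 1/1.12·[0.8667·17.7976 + 0.1333·0.0000] = 13.7720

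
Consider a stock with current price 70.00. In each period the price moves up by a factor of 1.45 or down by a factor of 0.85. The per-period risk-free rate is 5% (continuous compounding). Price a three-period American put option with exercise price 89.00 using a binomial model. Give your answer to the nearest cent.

20.65

Risk-neutral probability p = (e^0.05 − 0.85)/(1.45 − 0.85) = 0.2013/0.6000 = 0.3355
Terminal stock prices: S_uuu = 213.4, S_uud = 125.1, S_udd = 73.33, S_ddd = 42.99
Terminal payoffs (K − S): max(-124.4, 0) = 0, max(-36.1, 0) = 0, max(15.67, 0) = 15.67, max(46.01, 0) = 46.01
Node uu (S = 147.2): continuation = e^(−0.05)·[0.3355·0.0000 + 0.6645·0.0000] = 0.0000; exercise value = 0.0000 ≤ continuation, so V_uu = 0.0000
Node ud (S = 86.27): continuation = e^(−0.05)·[0.3355·0.0000 + 0.6645·15.6663] = 9.9032; exercise value = 2.7250 ≤ continuation, so V_ud = 9.9032
Node dd (S = 50.57): continuation = e^(−0.05)·[0.3355·15.6663 + 0.6645·46.0113] = 34.0844; exercise value = 38.4250 > continuation, so V_dd = 38.4250 (exercise)
Node u (S = 101.5): continuation = e^(−0.05)·[0.3355·0.0000 + 0.6645·9.9032] = 6.2602; exercise value = 0.0000 ≤ continuation, so V_u = 6.2602
Node d (S = 59.5): continuation = e^(−0.05)·[0.3355·9.9032 + 0.6645·38.4250] = 27.4499; exercise value = 29.5000 > continuation, so V_d = 29.5000 (exercise)
Node 0 (S = 70): continuation = e^(−0.05)·[0.3355·6.2602 + 0.6645·29.5000] = 20.6456; exercise value = 19.0000 ≤ continuation, so V_0 = 20.6456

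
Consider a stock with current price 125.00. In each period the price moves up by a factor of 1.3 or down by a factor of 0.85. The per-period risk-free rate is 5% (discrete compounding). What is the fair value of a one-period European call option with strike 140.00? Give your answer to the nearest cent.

9.52

Risk-neutral probability p = (1 + 0.05 − 0.85)/(1.3 − 0.85) = 0.2000/0.4500 = 0.4444
Terminal stock prices: S_u = 162.5, S_d = 106.2
Terminal payoffs (S − K): max(22.5, 0) = 22.5, max(-33.75, 0) = 0
Node 0 (S = 125): V_0 = 1/1.05·[0.4444·22.5000 + 0.5556·0.0000] = 9.5238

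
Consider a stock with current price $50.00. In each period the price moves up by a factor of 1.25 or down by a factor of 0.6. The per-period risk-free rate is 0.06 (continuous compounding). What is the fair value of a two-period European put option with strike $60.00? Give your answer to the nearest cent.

$11.33

Risk-neutral probability p = (e^0.06 − 0.6)/(1.25 − 0.6) = 0.4618/0.6500 = 0.7105
Terminal stock prices: S_uu = 78.12, S_ud = 37.5, S_dd = 18
Terminal payoffs (K − S): max(-18.12, 0) = 0, max(22.5, 0) = 22.5, max(42, 0) = 42
Node u (S = 62.5): V_u = e^(−0.06)·[0.7105·0.0000 + 0.2895·22.5000] = 6.1340
Node d (S = 30): V_d = e^(−0.06)·[0.7105·22.5000 + 0.2895·42.0000] = 26.5059
Node 0 (S = 50): V_0 = e^(−0.06)·[0.7105·6.1340 + 0.2895·26.5059] = 11.3307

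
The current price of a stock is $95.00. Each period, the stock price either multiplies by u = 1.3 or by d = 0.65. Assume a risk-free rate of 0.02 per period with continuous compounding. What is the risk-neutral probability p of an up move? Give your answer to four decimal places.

p = 0.5695

Risk-neutral probability p = (e^0.02 − 0.65)/(1.3 − 0.65) = 0.3702/0.6500 = 0.5695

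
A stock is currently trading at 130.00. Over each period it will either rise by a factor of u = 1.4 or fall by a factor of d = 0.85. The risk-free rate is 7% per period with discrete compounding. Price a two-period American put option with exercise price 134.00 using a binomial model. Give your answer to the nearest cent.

Risk-neutral probability p = (1 + 0.07 − 0.85)/(1.4 − 0.85) = 0.2200/0.5500 = 0.4000
Terminal stock prices: S_uu = 254.8, S_ud = 154.7, S_dd = 93.92
Terminal payoffs (K − S): max(-120.8, 0) = 0, max(-20.7, 0) = 0, max(40.08, 0) = 40.08
Node u (S = 182): continuation = 1/1.07·[0.4000·0.0000 + 0.6000·0.0000] = 0.0000; exercise value = 0.0000 ≤ continuation, so V_u = 0.0000
Node d (S = 110.5): continuation = 1/1.07·[0.4000·0.0000 + 0.6000·40.0750] = 22.4720; exercise value = 23.5000 > continuation, so V_d = 23.5000 (exercise)
Node 0 (S = 130): continuation = 1/1.07·[0.4000·0.0000 + 0.6000·23.5000] = 13.1776; exercise value = 4.0000 ≤ continuation, so V_0 = 13.1776

13.18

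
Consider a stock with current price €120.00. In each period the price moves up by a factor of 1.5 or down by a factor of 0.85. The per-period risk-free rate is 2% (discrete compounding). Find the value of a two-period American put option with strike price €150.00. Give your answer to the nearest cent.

€34.75

Risk-neutral probability p = (1 + 0.02 − 0.85)/(1.5 − 0.85) = 0.1700/0.6500 = 0.2615
Terminal stock prices: S_uu = 270, S_ud = 153, S_dd = 86.7
Terminal payoffs (K − S): max(-120, 0) = 0, max(-3, 0) = 0, max(63.3, 0) = 63.3
Node u (S = 180): continuation = 1/1.02·[0.2615·0.0000 + 0.7385·0.0000] = 0.0000; exercise value = 0.0000 ≤ continuation, so V_u = 0.0000
Node d (S = 102): continuation = 1/1.02·[0.2615·0.0000 + 0.7385·63.3000] = 45.8281; exercise value = 48.0000 > continuation, so V_d = 48.0000 (exercise)
Node 0 (S = 120): continuation = 1/1.02·[0.2615·0.0000 + 0.7385·48.0000] = 34.7511; exercise value = 30.0000 ≤ continuation, so V_0 = 34.7511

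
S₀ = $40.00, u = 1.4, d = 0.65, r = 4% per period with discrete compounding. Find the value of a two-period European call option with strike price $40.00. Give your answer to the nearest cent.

Risk-neutral probability p = (1 + 0.04 − 0.65)/(1.4 − 0.65) = 0.3900/0.7500 = 0.5200
Terminal stock prices: S_uu = 78.4, S_ud = 36.4, S_dd = 16.9
Terminal payoffs (S − K): max(38.4, 0) = 38.4, max(-3.6, 0) = 0, max(-23.1, 0) = 0
Node u (S = 56): V_u = 1/1.04·[0.5200·38.4000 + 0.4800·0.0000] = 19.2000
Node d (S = 26): V_d = 1/1.04·[0.5200·0.0000 + 0.4800·0.0000] = 0.0000
Node 0 (S = 40): V_0 = 1/1.04·[0.5200·19.2000 + 0.4800·0.0000] = 9.6000

$9.60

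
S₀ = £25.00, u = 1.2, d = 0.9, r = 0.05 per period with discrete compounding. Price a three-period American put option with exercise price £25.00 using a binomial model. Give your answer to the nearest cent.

Risk-neutral probability p = (1 + 0.05 − 0.9)/(1.2 − 0.9) = 0.1500/0.3000 = 0.5000
Terminal stock prices: S_uuu = 43.2, S_uud = 32.4, S_udd = 24.3, S_ddd = 18.23
Terminal payoffs (K − S): max(-18.2, 0) = 0, max(-7.4, 0) = 0, max(0.7, 0) = 0.7, max(6.775, 0) = 6.775
Node uu (S = 36): continuation = 1/1.05·[0.5000·0.0000 + 0.5000·0.0000] = 0.0000; exercise value = 0.0000 ≤ continuation, so V_uu = 0.0000
Node ud (S = 27): continuation = 1/1.05·[0.5000·0.0000 + 0.5000·0.7000] = 0.3333; exercise value = 0.0000 ≤ continuation, so V_ud = 0.3333
Node dd (S = 20.25): continuation = 1/1.05·[0.5000·0.7000 + 0.5000·6.7750] = 3.5595; exercise value = 4.7500 > continuation, so V_dd = 4.7500 (exercise)
Node u (S = 30): continuation = 1/1.05·[0.5000·0.0000 + 0.5000·0.3333] = 0.1587; exercise value = 0.0000 ≤ continuation, so V_u = 0.1587
Node d (S = 22.5): continuation = 1/1.05·[0.5000·0.3333 + 0.5000·4.7500] = 2.4206; exercise value = 2.5000 > continuation, so V_d = 2.5000 (exercise)
Node 0 (S = 25): continuation = 1/1.05·[0.5000·0.1587 + 0.5000·2.5000] = 1.2661; exercise value = 0.0000 ≤ continuation, so V_0 = 1.2661

£1.27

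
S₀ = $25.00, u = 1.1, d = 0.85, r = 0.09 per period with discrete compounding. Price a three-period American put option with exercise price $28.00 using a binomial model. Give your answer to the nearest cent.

$3.00

Risk-neutral probability p = (1 + 0.09 − 0.85)/(1.1 − 0.85) = 0.2400/0.2500 = 0.9600
Terminal stock prices: S_uuu = 33.28, S_uud = 25.71, S_udd = 19.87, S_ddd = 15.35
Terminal payoffs (K − S): max(-5.275, 0) = 0, max(2.287, 0) = 2.287, max(8.131, 0) = 8.131, max(12.65, 0) = 12.65
Node uu (S = 30.25): continuation = 1/1.09·[0.9600·0.0000 + 0.0400·2.2875] = 0.0839; exercise value = 0.0000 ≤ continuation, so V_uu = 0.0839
Node ud (S = 23.38): continuation = 1/1.09·[0.9600·2.2875 + 0.0400·8.1312] = 2.3131; exercise value = 4.6250 > continuation, so V_ud = 4.6250 (exercise)
Node dd (S = 18.06): continuation = 1/1.09·[0.9600·8.1312 + 0.0400·12.6469] = 7.6256; exercise value = 9.9375 > continuation, so V_dd = 9.9375 (exercise)
Node u (S = 27.5): continuation = 1/1.09·[0.9600·0.0839 + 0.0400·4.6250] = 0.2437; exercise value = 0.5000 > continuation, so V_u = 0.5000 (exercise)
Node d (S = 21.25): continuation = 1/1.09·[0.9600·4.6250 + 0.0400·9.9375] = 4.4381; exercise value = 6.7500 > continuation, so V_d = 6.7500 (exercise)
Node 0 (S = 25): continuation = 1/1.09·[0.9600·0.5000 + 0.0400·6.7500] = 0.6881; exercise value = 3.0000 > continuation, so V_0 = 3.0000 (exercise)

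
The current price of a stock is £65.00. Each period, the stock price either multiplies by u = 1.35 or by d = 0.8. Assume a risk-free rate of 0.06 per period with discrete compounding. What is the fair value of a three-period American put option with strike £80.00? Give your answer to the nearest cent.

Risk-neutral probability p = (1 + 0.06 − 0.8)/(1.35 − 0.8) = 0.2600/0.5500 = 0.4727
Terminal stock prices: S_uuu = 159.9, S_uud = 94.77, S_udd = 56.16, S_ddd = 33.28
Terminal payoffs (K − S): max(-79.92, 0) = 0, max(-14.77, 0) = 0, max(23.84, 0) = 23.84, max(46.72, 0) = 46.72
Node uu (S = 118.5): continuation = 1/1.06·[0.4727·0.0000 + 0.5273·0.0000] = 0.0000; exercise value = 0.0000 ≤ continuation, so V_uu = 0.0000
Node ud (S = 70.2): continuation = 1/1.06·[0.4727·0.0000 + 0.5273·23.8400] = 11.8587; exercise value = 9.8000 ≤ continuation, so V_ud = 11.8587
Node dd (S = 41.6): continuation = 1/1.06·[0.4727·23.8400 + 0.5273·46.7200] = 33.8717; exercise value = 38.4000 > continuation, so V_dd = 38.4000 (exercise)
Node u (S = 87.75): continuation = 1/1.06·[0.4727·0.0000 + 0.5273·11.8587] = 5.8988; exercise value = 0.0000 ≤ continuation, so V_u = 5.8988
Node d (S = 52): continuation = 1/1.06·[0.4727·11.8587 + 0.5273·38.4000] = 24.3898; exercise value = 28.0000 > continuation, so V_d = 28.0000 (exercise)
Node 0 (S = 65): continuation = 1/1.06·[0.4727·5.8988 + 0.5273·28.0000] = 16.5587; exercise value = 15.0000 ≤ continuation, so V_0 = 16.5587

£16.56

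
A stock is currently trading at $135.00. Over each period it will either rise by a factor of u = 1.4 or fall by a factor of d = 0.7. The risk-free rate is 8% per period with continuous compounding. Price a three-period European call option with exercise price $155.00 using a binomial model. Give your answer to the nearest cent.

Risk-neutral probability p = (e^0.08 − 0.7)/(1.4 − 0.7) = 0.3833/0.7000 = 0.5476
Terminal stock prices: S_uuu = 370.4, S_uud = 185.2, S_udd = 92.61, S_ddd = 46.3
Terminal payoffs (S − K): max(215.4, 0) = 215.4, max(30.22, 0) = 30.22, max(-62.39, 0) = 0, max(-108.7, 0) = 0
Node uu (S = 264.6): V_uu = e^(−0.08)·[0.5476·215.4400 + 0.4524·30.2200] = 121.5170
Node ud (S = 132.3): V_ud = e^(−0.08)·[0.5476·30.2200 + 0.4524·0.0000] = 15.2749
Node dd (S = 66.15): V_dd = e^(−0.08)·[0.5476·0.0000 + 0.4524·0.0000] = 0.0000
Node u (S = 189): V_u = e^(−0.08)·[0.5476·121.5170 + 0.4524·15.2749] = 67.8011
Node d (S = 94.5): V_d = e^(−0.08)·[0.5476·15.2749 + 0.4524·0.0000] = 7.7208
Node 0 (S = 135): V_0 = e^(−0.08)·[0.5476·67.8011 + 0.4524·7.7208] = 37.4951

$37.50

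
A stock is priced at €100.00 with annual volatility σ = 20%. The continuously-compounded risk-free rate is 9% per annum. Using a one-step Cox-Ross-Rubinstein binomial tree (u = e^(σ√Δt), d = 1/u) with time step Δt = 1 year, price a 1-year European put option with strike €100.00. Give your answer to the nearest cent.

€5.23

CRR parameters: u = e^(σ√Δt) = e^(0.2·√1) = 1.2214, d = 1/u = 0.8187
Per-period rate: rΔt = 0.09·1 = 0.09, so R = e^0.09 = 1.0942
Risk-neutral probability p = (e^0.09 − 0.8187)/(1.2214 − 0.8187) = 0.2754/0.4027 = 0.6840
Terminal stock prices: S_u = 122.1, S_d = 81.87
Terminal payoffs (K − S): max(-22.14, 0) = 0, max(18.13, 0) = 18.13
Node 0 (S = 100): V_0 = e^(−0.09)·[0.6840·0.0000 + 0.3160·18.1269] = 5.2344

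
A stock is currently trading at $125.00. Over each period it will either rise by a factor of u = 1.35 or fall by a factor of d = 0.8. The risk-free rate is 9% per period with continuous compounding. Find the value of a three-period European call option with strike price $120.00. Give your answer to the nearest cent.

Risk-neutral probability p = (e^0.09 − 0.8)/(1.35 − 0.8) = 0.2942/0.5500 = 0.5349
Terminal stock prices: S_uuu = 307.5, S_uud = 182.3, S_udd = 108, S_ddd = 64
Terminal payoffs (S − K): max(187.5, 0) = 187.5, max(62.25, 0) = 62.25, max(-12, 0) = 0, max(-56, 0) = 0
Node uu (S = 227.8): V_uu = e^(−0.09)·[0.5349·187.5469 + 0.4651·62.2500] = 118.1408
Node ud (S = 135): V_ud = e^(−0.09)·[0.5349·62.2500 + 0.4651·0.0000] = 30.4295
Node dd (S = 80): V_dd = e^(−0.09)·[0.5349·0.0000 + 0.4651·0.0000] = 0.0000
Node u (S = 168.8): V_u = e^(−0.09)·[0.5349·118.1408 + 0.4651·30.4295] = 70.6861
Node d (S = 100): V_d = e^(−0.09)·[0.5349·30.4295 + 0.4651·0.0000] = 14.8748
Node 0 (S = 125): V_0 = e^(−0.09)·[0.5349·70.6861 + 0.4651·14.8748] = 40.8766

$40.88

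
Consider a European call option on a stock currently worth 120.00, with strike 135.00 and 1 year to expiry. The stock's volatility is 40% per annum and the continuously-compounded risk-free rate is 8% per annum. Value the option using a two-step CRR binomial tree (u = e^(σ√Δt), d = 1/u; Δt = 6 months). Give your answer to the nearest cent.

CRR parameters: u = e^(σ√Δt) = e^(0.4·√0.5) = 1.3269, d = 1/u = 0.7536
Per-period rate: rΔt = 0.08·0.5 = 0.04, so R = e^0.04 = 1.0408
Risk-neutral probability p = (e^0.04 − 0.7536)/(1.3269 − 0.7536) = 0.2872/0.5733 = 0.5009
Terminal stock prices: S_uu = 211.3, S_ud = 120, S_dd = 68.16
Terminal payoffs (S − K): max(76.28, 0) = 76.28, max(-15, 0) = 0, max(-66.84, 0) = 0
Node u (S = 159.2): V_u = e^(−0.04)·[0.5009·76.2785 + 0.4991·0.0000] = 36.7133
Node d (S = 90.44): V_d = e^(−0.04)·[0.5009·0.0000 + 0.4991·0.0000] = 0.0000
Node 0 (S = 120): V_0 = e^(−0.04)·[0.5009·36.7133 + 0.4991·0.0000] = 17.6703

17.67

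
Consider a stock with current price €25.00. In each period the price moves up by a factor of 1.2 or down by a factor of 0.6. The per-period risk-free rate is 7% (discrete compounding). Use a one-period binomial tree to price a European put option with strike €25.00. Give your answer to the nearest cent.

€2.02

Risk-neutral probability p = (1 + 0.07 − 0.6)/(1.2 − 0.6) = 0.4700/0.6000 = 0.7833
Terminal stock prices: S_u = 30, S_d = 15
Terminal payoffs (K − S): max(-5, 0) = 0, max(10, 0) = 10
Node 0 (S = 25): V_0 = 1/1.07·[0.7833·0.0000 + 0.2167·10.0000] = 2.0249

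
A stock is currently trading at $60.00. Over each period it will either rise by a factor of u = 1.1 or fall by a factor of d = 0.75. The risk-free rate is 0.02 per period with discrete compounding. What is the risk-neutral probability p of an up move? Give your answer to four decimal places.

p = 0.7714

Risk-neutral probability p = (1 + 0.02 − 0.75)/(1.1 − 0.75) = 0.2700/0.3500 = 0.7714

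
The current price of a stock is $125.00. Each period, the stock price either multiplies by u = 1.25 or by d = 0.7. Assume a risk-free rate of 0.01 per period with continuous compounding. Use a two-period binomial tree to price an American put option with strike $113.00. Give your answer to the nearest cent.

$11.89

Risk-neutral probability p = (e^0.01 − 0.7)/(1.25 − 0.7) = 0.3101/0.5500 = 0.5637
Terminal stock prices: S_uu = 195.3, S_ud = 109.4, S_dd = 61.25
Terminal payoffs (K − S): max(-82.31, 0) = 0, max(3.625, 0) = 3.625, max(51.75, 0) = 51.75
Node u (S = 156.2): continuation = e^(−0.01)·[0.5637·0.0000 + 0.4363·3.6250] = 1.5658; exercise value = 0.0000 ≤ continuation, so V_u = 1.5658
Node d (S = 87.5): continuation = e^(−0.01)·[0.5637·3.6250 + 0.4363·51.7500] = 24.3756; exercise value = 25.5000 > continuation, so V_d = 25.5000 (exercise)
Node 0 (S = 125): continuation = e^(−0.01)·[0.5637·1.5658 + 0.4363·25.5000] = 11.8881; exercise value = 0.0000 ≤ continuation, so V_0 = 11.8881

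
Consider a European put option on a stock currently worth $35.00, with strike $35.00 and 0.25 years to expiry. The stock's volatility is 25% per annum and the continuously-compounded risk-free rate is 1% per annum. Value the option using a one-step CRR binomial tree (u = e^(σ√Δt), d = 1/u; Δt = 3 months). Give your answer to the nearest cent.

$2.14

CRR parameters: u = e^(σ√Δt) = e^(0.25·√0.25) = 1.1331, d = 1/u = 0.8825
Per-period rate: rΔt = 0.01·0.25 = 0.0025, so R = e^0.0025 = 1.0025
Risk-neutral probability p = (e^0.0025 − 0.8825)/(1.1331 − 0.8825) = 0.1200/0.2507 = 0.4788
Terminal stock prices: S_u = 39.66, S_d = 30.89
Terminal payoffs (K − S): max(-4.66, 0) = 0, max(4.113, 0) = 4.113
Node 0 (S = 35): V_0 = e^(−0.0025)·[0.4788·0.0000 + 0.5212·4.1126] = 2.1382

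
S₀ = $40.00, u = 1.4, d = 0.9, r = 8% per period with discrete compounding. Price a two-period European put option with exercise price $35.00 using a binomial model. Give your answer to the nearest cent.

$0.91

Risk-neutral probability p = (1 + 0.08 − 0.9)/(1.4 − 0.9) = 0.1800/0.5000 = 0.3600
Terminal stock prices: S_uu = 78.4, S_ud = 50.4, S_dd = 32.4
Terminal payoffs (K − S): max(-43.4, 0) = 0, max(-15.4, 0) = 0, max(2.6, 0) = 2.6
Node u (S = 56): V_u = 1/1.08·[0.3600·0.0000 + 0.6400·0.0000] = 0.0000
Node d (S = 36): V_d = 1/1.08·[0.3600·0.0000 + 0.6400·2.6000] = 1.5407
Node 0 (S = 40): V_0 = 1/1.08·[0.3600·0.0000 + 0.6400·1.5407] = 0.9130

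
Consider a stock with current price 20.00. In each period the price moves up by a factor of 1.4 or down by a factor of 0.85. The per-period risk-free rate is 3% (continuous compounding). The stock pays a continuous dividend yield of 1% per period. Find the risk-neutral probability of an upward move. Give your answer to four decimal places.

p = 0.3095

Per-period risk-free factor R = e^0.03 = 1.0305; dividend-adjusted growth = e^(0.03−0.01) = 1.0202.
Risk-neutral probability p = (1.0202 − 0.85)/(1.4 − 0.85) = 0.1702/0.5500 = 0.3095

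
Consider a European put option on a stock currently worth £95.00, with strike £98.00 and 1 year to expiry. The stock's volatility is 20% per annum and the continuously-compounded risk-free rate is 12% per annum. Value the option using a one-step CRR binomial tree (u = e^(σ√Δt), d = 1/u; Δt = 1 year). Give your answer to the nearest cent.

£4.18

CRR parameters: u = e^(σ√Δt) = e^(0.2·√1) = 1.2214, d = 1/u = 0.8187
Per-period rate: rΔt = 0.12·1 = 0.12, so R = e^0.12 = 1.1275
Risk-neutral probability p = (e^0.12 − 0.8187)/(1.2214 − 0.8187) = 0.3088/0.4027 = 0.7668
Terminal stock prices: S_u = 116, S_d = 77.78
Terminal payoffs (K − S): max(-18.03, 0) = 0, max(20.22, 0) = 20.22
Node 0 (S = 95): V_0 = e^(−0.12)·[0.7668·0.0000 + 0.2332·20.2206] = 4.1823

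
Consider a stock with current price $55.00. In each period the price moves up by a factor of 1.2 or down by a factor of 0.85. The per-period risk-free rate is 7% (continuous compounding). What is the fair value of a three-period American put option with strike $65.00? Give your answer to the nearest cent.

Risk-neutral probability p = (e^0.07 − 0.85)/(1.2 − 0.85) = 0.2225/0.3500 = 0.6357
Terminal stock prices: S_uuu = 95.04, S_uud = 67.32, S_udd = 47.68, S_ddd = 33.78
Terminal payoffs (K − S): max(-30.04, 0) = 0, max(-2.32, 0) = 0, max(17.32, 0) = 17.32, max(31.22, 0) = 31.22
Node uu (S = 79.2): continuation = e^(−0.07)·[0.6357·0.0000 + 0.3643·0.0000] = 0.0000; exercise value = 0.0000 ≤ continuation, so V_uu = 0.0000
Node ud (S = 56.1): continuation = e^(−0.07)·[0.6357·0.0000 + 0.3643·17.3150] = 5.8808; exercise value = 8.9000 > continuation, so V_ud = 8.9000 (exercise)
Node dd (S = 39.74): continuation = e^(−0.07)·[0.6357·17.3150 + 0.3643·31.2231] = 20.8681; exercise value = 25.2625 > continuation, so V_dd = 25.2625 (exercise)
Node u (S = 66): continuation = e^(−0.07)·[0.6357·0.0000 + 0.3643·8.9000] = 3.0228; exercise value = 0.0000 ≤ continuation, so V_u = 3.0228
Node d (S = 46.75): continuation = e^(−0.07)·[0.6357·8.9000 + 0.3643·25.2625] = 13.8556; exercise value = 18.2500 > continuation, so V_d = 18.2500 (exercise)
Node 0 (S = 55): continuation = e^(−0.07)·[0.6357·3.0228 + 0.3643·18.2500] = 7.9901; exercise value = 10.0000 > continuation, so V_0 = 10.0000 (exercise)

$10.00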